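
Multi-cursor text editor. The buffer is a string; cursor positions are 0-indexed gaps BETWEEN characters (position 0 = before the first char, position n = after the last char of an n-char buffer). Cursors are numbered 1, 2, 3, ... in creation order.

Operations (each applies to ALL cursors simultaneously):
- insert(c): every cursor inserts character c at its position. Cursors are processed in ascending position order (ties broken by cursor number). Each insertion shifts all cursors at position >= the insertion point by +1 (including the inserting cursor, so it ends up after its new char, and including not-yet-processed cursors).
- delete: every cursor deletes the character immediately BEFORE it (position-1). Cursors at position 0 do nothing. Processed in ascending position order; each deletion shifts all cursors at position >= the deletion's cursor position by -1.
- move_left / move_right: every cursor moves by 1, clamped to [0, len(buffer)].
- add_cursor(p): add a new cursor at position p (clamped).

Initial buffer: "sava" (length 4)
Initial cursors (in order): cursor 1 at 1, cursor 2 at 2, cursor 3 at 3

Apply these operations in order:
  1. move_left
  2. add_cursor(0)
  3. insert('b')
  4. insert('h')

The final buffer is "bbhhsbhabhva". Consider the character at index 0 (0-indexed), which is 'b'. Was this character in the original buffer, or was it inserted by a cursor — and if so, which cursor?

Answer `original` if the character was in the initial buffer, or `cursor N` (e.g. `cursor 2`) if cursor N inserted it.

After op 1 (move_left): buffer="sava" (len 4), cursors c1@0 c2@1 c3@2, authorship ....
After op 2 (add_cursor(0)): buffer="sava" (len 4), cursors c1@0 c4@0 c2@1 c3@2, authorship ....
After op 3 (insert('b')): buffer="bbsbabva" (len 8), cursors c1@2 c4@2 c2@4 c3@6, authorship 14.2.3..
After op 4 (insert('h')): buffer="bbhhsbhabhva" (len 12), cursors c1@4 c4@4 c2@7 c3@10, authorship 1414.22.33..
Authorship (.=original, N=cursor N): 1 4 1 4 . 2 2 . 3 3 . .
Index 0: author = 1

Answer: cursor 1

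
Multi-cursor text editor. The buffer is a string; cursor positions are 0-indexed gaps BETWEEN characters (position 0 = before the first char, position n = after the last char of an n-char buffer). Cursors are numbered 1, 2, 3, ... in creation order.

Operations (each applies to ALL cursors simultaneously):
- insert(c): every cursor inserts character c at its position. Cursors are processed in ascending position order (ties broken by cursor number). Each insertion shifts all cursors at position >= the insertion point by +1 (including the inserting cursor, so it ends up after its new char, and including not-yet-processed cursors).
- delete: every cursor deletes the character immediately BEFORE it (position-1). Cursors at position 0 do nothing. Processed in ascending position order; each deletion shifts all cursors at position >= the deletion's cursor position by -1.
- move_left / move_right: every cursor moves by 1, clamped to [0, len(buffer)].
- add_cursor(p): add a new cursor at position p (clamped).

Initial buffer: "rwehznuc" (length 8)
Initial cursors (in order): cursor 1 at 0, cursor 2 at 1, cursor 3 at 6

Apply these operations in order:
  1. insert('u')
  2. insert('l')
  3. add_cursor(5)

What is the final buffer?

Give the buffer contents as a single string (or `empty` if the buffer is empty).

After op 1 (insert('u')): buffer="uruwehznuuc" (len 11), cursors c1@1 c2@3 c3@9, authorship 1.2.....3..
After op 2 (insert('l')): buffer="ulrulwehznuluc" (len 14), cursors c1@2 c2@5 c3@12, authorship 11.22.....33..
After op 3 (add_cursor(5)): buffer="ulrulwehznuluc" (len 14), cursors c1@2 c2@5 c4@5 c3@12, authorship 11.22.....33..

Answer: ulrulwehznuluc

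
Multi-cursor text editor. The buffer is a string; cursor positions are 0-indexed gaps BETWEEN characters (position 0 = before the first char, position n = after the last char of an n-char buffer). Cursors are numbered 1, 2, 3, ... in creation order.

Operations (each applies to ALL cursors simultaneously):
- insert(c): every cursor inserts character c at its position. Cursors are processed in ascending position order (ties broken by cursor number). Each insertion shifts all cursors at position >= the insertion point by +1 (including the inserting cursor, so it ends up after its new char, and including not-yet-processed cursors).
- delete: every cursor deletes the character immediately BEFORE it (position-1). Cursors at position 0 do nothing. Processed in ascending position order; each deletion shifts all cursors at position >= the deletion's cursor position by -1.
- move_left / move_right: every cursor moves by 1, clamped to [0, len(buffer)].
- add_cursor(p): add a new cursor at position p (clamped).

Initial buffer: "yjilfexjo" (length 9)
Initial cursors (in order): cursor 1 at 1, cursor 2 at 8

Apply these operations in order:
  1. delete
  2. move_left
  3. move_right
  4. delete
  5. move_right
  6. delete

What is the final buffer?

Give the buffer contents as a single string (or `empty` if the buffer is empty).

After op 1 (delete): buffer="jilfexo" (len 7), cursors c1@0 c2@6, authorship .......
After op 2 (move_left): buffer="jilfexo" (len 7), cursors c1@0 c2@5, authorship .......
After op 3 (move_right): buffer="jilfexo" (len 7), cursors c1@1 c2@6, authorship .......
After op 4 (delete): buffer="ilfeo" (len 5), cursors c1@0 c2@4, authorship .....
After op 5 (move_right): buffer="ilfeo" (len 5), cursors c1@1 c2@5, authorship .....
After op 6 (delete): buffer="lfe" (len 3), cursors c1@0 c2@3, authorship ...

Answer: lfe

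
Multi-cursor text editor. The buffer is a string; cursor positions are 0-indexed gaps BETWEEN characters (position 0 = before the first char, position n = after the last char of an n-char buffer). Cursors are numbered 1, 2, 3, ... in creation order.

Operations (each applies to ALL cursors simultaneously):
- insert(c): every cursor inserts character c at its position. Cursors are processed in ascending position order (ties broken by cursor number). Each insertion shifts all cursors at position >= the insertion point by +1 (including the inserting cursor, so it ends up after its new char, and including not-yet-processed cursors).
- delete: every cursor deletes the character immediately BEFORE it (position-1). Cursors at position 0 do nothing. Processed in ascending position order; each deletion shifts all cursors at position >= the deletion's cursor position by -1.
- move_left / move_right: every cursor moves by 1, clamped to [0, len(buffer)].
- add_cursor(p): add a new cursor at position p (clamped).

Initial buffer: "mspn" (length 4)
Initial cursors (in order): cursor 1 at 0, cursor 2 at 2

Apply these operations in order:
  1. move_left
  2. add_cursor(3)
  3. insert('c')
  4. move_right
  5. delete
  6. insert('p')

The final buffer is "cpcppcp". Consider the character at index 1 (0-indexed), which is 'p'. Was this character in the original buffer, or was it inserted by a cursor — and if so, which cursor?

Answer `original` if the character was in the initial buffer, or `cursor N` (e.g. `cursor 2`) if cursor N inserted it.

After op 1 (move_left): buffer="mspn" (len 4), cursors c1@0 c2@1, authorship ....
After op 2 (add_cursor(3)): buffer="mspn" (len 4), cursors c1@0 c2@1 c3@3, authorship ....
After op 3 (insert('c')): buffer="cmcspcn" (len 7), cursors c1@1 c2@3 c3@6, authorship 1.2..3.
After op 4 (move_right): buffer="cmcspcn" (len 7), cursors c1@2 c2@4 c3@7, authorship 1.2..3.
After op 5 (delete): buffer="ccpc" (len 4), cursors c1@1 c2@2 c3@4, authorship 12.3
After op 6 (insert('p')): buffer="cpcppcp" (len 7), cursors c1@2 c2@4 c3@7, authorship 1122.33
Authorship (.=original, N=cursor N): 1 1 2 2 . 3 3
Index 1: author = 1

Answer: cursor 1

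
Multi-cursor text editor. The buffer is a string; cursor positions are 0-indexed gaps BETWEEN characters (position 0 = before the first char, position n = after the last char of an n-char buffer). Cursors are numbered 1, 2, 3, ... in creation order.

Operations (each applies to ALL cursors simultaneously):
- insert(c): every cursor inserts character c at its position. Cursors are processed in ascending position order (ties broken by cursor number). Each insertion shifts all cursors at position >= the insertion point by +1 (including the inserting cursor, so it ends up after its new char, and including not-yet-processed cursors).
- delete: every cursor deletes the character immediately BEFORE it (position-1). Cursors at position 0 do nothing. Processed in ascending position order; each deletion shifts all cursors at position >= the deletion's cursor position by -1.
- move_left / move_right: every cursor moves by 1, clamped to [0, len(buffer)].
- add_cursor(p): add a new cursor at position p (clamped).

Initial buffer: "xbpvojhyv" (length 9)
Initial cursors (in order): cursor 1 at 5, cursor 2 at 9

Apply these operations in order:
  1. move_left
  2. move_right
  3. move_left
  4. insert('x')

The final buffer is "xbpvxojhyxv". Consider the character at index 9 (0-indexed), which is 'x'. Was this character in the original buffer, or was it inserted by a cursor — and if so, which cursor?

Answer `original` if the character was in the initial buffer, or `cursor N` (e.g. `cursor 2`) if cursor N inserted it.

After op 1 (move_left): buffer="xbpvojhyv" (len 9), cursors c1@4 c2@8, authorship .........
After op 2 (move_right): buffer="xbpvojhyv" (len 9), cursors c1@5 c2@9, authorship .........
After op 3 (move_left): buffer="xbpvojhyv" (len 9), cursors c1@4 c2@8, authorship .........
After op 4 (insert('x')): buffer="xbpvxojhyxv" (len 11), cursors c1@5 c2@10, authorship ....1....2.
Authorship (.=original, N=cursor N): . . . . 1 . . . . 2 .
Index 9: author = 2

Answer: cursor 2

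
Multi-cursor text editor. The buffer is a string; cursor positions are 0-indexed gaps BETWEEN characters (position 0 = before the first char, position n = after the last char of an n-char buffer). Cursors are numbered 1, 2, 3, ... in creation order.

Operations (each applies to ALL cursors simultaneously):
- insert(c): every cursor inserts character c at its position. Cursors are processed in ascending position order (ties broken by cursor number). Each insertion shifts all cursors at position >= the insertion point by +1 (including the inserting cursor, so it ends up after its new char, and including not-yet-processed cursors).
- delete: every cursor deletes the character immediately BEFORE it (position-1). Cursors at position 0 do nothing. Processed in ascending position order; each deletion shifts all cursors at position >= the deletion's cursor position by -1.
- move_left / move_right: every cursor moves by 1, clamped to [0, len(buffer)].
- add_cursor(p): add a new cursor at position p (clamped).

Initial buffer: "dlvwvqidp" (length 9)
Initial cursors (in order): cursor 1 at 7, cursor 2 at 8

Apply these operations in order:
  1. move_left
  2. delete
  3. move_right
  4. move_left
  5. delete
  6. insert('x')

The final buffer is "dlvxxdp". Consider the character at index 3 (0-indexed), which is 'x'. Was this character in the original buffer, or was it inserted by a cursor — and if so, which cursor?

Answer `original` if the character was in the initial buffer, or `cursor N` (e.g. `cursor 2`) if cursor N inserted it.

Answer: cursor 1

Derivation:
After op 1 (move_left): buffer="dlvwvqidp" (len 9), cursors c1@6 c2@7, authorship .........
After op 2 (delete): buffer="dlvwvdp" (len 7), cursors c1@5 c2@5, authorship .......
After op 3 (move_right): buffer="dlvwvdp" (len 7), cursors c1@6 c2@6, authorship .......
After op 4 (move_left): buffer="dlvwvdp" (len 7), cursors c1@5 c2@5, authorship .......
After op 5 (delete): buffer="dlvdp" (len 5), cursors c1@3 c2@3, authorship .....
After op 6 (insert('x')): buffer="dlvxxdp" (len 7), cursors c1@5 c2@5, authorship ...12..
Authorship (.=original, N=cursor N): . . . 1 2 . .
Index 3: author = 1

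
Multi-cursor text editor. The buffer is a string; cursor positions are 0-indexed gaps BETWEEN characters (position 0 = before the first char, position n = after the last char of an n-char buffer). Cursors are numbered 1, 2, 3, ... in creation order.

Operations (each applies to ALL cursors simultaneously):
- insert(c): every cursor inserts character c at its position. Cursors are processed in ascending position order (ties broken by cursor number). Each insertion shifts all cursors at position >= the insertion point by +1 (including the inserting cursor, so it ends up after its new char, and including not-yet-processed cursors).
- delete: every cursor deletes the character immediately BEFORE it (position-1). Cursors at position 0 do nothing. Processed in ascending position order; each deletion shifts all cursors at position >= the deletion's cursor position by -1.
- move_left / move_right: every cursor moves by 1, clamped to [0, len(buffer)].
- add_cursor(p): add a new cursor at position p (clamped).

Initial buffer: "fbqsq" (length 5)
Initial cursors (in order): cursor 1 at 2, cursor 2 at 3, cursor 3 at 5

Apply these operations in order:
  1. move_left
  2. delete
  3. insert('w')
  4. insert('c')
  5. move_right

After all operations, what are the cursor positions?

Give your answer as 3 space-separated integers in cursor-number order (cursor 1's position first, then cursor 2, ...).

Answer: 5 5 8

Derivation:
After op 1 (move_left): buffer="fbqsq" (len 5), cursors c1@1 c2@2 c3@4, authorship .....
After op 2 (delete): buffer="qq" (len 2), cursors c1@0 c2@0 c3@1, authorship ..
After op 3 (insert('w')): buffer="wwqwq" (len 5), cursors c1@2 c2@2 c3@4, authorship 12.3.
After op 4 (insert('c')): buffer="wwccqwcq" (len 8), cursors c1@4 c2@4 c3@7, authorship 1212.33.
After op 5 (move_right): buffer="wwccqwcq" (len 8), cursors c1@5 c2@5 c3@8, authorship 1212.33.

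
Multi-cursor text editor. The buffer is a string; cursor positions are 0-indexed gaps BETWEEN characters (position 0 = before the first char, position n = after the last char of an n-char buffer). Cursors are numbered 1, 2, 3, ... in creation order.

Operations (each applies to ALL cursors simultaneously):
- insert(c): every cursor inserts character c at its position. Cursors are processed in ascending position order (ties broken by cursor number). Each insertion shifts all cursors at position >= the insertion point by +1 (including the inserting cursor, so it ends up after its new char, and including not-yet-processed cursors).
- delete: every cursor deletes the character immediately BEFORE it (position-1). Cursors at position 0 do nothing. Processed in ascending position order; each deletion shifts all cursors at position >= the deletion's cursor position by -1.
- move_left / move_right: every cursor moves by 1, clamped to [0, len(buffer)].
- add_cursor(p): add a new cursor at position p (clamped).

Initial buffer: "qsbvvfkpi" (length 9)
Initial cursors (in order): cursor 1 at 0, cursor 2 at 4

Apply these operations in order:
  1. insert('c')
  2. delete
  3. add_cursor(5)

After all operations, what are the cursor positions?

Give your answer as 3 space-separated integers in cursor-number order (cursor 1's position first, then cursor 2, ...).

Answer: 0 4 5

Derivation:
After op 1 (insert('c')): buffer="cqsbvcvfkpi" (len 11), cursors c1@1 c2@6, authorship 1....2.....
After op 2 (delete): buffer="qsbvvfkpi" (len 9), cursors c1@0 c2@4, authorship .........
After op 3 (add_cursor(5)): buffer="qsbvvfkpi" (len 9), cursors c1@0 c2@4 c3@5, authorship .........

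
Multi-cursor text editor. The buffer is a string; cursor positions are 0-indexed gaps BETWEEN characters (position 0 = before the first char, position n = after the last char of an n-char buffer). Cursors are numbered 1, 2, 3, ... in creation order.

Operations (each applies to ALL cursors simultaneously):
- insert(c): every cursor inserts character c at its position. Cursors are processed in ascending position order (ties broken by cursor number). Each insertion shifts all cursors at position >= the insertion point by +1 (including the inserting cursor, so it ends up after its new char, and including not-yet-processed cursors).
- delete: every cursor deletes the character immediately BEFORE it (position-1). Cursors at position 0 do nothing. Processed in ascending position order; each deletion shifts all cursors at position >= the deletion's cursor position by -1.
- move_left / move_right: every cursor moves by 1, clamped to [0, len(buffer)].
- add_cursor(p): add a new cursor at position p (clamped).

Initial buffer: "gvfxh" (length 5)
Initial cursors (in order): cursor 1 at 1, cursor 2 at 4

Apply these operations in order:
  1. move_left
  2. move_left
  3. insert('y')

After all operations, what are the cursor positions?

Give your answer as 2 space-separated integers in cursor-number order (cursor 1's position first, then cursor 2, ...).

Answer: 1 4

Derivation:
After op 1 (move_left): buffer="gvfxh" (len 5), cursors c1@0 c2@3, authorship .....
After op 2 (move_left): buffer="gvfxh" (len 5), cursors c1@0 c2@2, authorship .....
After op 3 (insert('y')): buffer="ygvyfxh" (len 7), cursors c1@1 c2@4, authorship 1..2...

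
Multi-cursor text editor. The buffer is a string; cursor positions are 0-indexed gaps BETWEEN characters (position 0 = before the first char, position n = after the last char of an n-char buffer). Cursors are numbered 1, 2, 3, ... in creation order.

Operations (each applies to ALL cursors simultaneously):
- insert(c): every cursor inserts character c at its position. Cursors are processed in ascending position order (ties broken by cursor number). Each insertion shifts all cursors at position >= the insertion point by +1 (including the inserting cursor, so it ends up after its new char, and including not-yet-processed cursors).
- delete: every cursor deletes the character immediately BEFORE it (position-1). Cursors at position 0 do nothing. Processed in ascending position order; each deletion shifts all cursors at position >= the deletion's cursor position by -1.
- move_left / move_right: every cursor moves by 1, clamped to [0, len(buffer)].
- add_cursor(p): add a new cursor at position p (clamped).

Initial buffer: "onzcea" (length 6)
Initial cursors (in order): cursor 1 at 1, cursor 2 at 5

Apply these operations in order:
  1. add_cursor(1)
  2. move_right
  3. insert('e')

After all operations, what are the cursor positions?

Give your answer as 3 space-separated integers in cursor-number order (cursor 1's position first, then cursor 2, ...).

Answer: 4 9 4

Derivation:
After op 1 (add_cursor(1)): buffer="onzcea" (len 6), cursors c1@1 c3@1 c2@5, authorship ......
After op 2 (move_right): buffer="onzcea" (len 6), cursors c1@2 c3@2 c2@6, authorship ......
After op 3 (insert('e')): buffer="oneezceae" (len 9), cursors c1@4 c3@4 c2@9, authorship ..13....2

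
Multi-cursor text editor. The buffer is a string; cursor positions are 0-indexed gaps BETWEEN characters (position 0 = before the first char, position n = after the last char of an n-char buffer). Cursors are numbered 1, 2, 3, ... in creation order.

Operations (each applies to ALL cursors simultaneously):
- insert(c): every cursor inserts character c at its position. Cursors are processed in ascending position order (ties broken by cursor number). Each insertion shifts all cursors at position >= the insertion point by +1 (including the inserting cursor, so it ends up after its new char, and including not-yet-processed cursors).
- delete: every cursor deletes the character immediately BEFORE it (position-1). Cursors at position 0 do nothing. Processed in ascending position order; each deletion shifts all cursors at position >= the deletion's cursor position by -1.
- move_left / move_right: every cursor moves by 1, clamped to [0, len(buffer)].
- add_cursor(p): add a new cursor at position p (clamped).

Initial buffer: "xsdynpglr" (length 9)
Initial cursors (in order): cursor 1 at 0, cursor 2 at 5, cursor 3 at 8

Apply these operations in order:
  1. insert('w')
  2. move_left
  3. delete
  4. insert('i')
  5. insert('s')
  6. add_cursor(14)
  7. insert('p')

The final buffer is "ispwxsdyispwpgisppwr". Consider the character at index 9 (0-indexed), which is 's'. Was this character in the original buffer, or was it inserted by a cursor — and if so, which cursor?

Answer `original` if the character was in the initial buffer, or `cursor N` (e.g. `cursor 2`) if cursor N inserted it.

Answer: cursor 2

Derivation:
After op 1 (insert('w')): buffer="wxsdynwpglwr" (len 12), cursors c1@1 c2@7 c3@11, authorship 1.....2...3.
After op 2 (move_left): buffer="wxsdynwpglwr" (len 12), cursors c1@0 c2@6 c3@10, authorship 1.....2...3.
After op 3 (delete): buffer="wxsdywpgwr" (len 10), cursors c1@0 c2@5 c3@8, authorship 1....2..3.
After op 4 (insert('i')): buffer="iwxsdyiwpgiwr" (len 13), cursors c1@1 c2@7 c3@11, authorship 11....22..33.
After op 5 (insert('s')): buffer="iswxsdyiswpgiswr" (len 16), cursors c1@2 c2@9 c3@14, authorship 111....222..333.
After op 6 (add_cursor(14)): buffer="iswxsdyiswpgiswr" (len 16), cursors c1@2 c2@9 c3@14 c4@14, authorship 111....222..333.
After op 7 (insert('p')): buffer="ispwxsdyispwpgisppwr" (len 20), cursors c1@3 c2@11 c3@18 c4@18, authorship 1111....2222..33343.
Authorship (.=original, N=cursor N): 1 1 1 1 . . . . 2 2 2 2 . . 3 3 3 4 3 .
Index 9: author = 2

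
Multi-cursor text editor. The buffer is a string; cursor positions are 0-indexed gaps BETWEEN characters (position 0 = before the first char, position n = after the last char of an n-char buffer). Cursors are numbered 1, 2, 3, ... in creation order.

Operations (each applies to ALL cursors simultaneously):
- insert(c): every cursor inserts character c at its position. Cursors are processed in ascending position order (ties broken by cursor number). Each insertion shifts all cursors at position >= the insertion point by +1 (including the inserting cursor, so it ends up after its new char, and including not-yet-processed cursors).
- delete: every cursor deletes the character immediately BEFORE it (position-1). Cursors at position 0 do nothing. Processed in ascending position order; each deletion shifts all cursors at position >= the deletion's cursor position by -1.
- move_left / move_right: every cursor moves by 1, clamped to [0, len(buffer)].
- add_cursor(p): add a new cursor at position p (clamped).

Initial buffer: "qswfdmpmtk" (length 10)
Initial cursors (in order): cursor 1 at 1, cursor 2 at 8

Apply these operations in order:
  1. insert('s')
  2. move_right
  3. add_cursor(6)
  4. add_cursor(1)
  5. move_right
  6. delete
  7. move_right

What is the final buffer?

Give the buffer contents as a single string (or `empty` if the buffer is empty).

After op 1 (insert('s')): buffer="qsswfdmpmstk" (len 12), cursors c1@2 c2@10, authorship .1.......2..
After op 2 (move_right): buffer="qsswfdmpmstk" (len 12), cursors c1@3 c2@11, authorship .1.......2..
After op 3 (add_cursor(6)): buffer="qsswfdmpmstk" (len 12), cursors c1@3 c3@6 c2@11, authorship .1.......2..
After op 4 (add_cursor(1)): buffer="qsswfdmpmstk" (len 12), cursors c4@1 c1@3 c3@6 c2@11, authorship .1.......2..
After op 5 (move_right): buffer="qsswfdmpmstk" (len 12), cursors c4@2 c1@4 c3@7 c2@12, authorship .1.......2..
After op 6 (delete): buffer="qsfdpmst" (len 8), cursors c4@1 c1@2 c3@4 c2@8, authorship ......2.
After op 7 (move_right): buffer="qsfdpmst" (len 8), cursors c4@2 c1@3 c3@5 c2@8, authorship ......2.

Answer: qsfdpmst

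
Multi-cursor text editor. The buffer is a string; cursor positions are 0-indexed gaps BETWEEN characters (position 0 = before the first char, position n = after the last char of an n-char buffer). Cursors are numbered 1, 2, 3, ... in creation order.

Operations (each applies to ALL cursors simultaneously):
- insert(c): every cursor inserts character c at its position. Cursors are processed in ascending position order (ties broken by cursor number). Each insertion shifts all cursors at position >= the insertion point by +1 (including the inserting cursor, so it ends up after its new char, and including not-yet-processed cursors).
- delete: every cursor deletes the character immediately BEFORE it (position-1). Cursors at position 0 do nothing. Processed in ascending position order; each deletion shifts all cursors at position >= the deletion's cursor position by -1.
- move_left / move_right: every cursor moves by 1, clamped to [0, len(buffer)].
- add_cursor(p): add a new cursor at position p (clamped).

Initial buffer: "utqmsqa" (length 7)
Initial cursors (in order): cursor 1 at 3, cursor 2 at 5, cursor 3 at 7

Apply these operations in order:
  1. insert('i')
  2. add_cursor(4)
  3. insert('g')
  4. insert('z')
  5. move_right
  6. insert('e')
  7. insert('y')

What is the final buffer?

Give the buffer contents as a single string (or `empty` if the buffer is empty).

After op 1 (insert('i')): buffer="utqimsiqai" (len 10), cursors c1@4 c2@7 c3@10, authorship ...1..2..3
After op 2 (add_cursor(4)): buffer="utqimsiqai" (len 10), cursors c1@4 c4@4 c2@7 c3@10, authorship ...1..2..3
After op 3 (insert('g')): buffer="utqiggmsigqaig" (len 14), cursors c1@6 c4@6 c2@10 c3@14, authorship ...114..22..33
After op 4 (insert('z')): buffer="utqiggzzmsigzqaigz" (len 18), cursors c1@8 c4@8 c2@13 c3@18, authorship ...11414..222..333
After op 5 (move_right): buffer="utqiggzzmsigzqaigz" (len 18), cursors c1@9 c4@9 c2@14 c3@18, authorship ...11414..222..333
After op 6 (insert('e')): buffer="utqiggzzmeesigzqeaigze" (len 22), cursors c1@11 c4@11 c2@17 c3@22, authorship ...11414.14.222.2.3333
After op 7 (insert('y')): buffer="utqiggzzmeeyysigzqeyaigzey" (len 26), cursors c1@13 c4@13 c2@20 c3@26, authorship ...11414.1414.222.22.33333

Answer: utqiggzzmeeyysigzqeyaigzey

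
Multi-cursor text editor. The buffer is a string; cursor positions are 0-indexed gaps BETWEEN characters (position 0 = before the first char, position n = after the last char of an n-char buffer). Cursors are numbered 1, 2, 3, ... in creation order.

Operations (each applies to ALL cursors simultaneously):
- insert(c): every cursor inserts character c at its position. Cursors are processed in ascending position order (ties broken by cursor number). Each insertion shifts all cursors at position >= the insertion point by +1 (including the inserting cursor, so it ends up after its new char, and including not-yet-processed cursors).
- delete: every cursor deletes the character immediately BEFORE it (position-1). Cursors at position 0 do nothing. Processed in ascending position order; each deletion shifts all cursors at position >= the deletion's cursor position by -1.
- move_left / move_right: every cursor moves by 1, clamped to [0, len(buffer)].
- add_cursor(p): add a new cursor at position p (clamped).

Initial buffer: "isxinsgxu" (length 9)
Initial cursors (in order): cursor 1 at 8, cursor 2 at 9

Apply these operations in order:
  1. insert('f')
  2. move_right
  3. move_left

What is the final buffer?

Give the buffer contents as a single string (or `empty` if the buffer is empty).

After op 1 (insert('f')): buffer="isxinsgxfuf" (len 11), cursors c1@9 c2@11, authorship ........1.2
After op 2 (move_right): buffer="isxinsgxfuf" (len 11), cursors c1@10 c2@11, authorship ........1.2
After op 3 (move_left): buffer="isxinsgxfuf" (len 11), cursors c1@9 c2@10, authorship ........1.2

Answer: isxinsgxfuf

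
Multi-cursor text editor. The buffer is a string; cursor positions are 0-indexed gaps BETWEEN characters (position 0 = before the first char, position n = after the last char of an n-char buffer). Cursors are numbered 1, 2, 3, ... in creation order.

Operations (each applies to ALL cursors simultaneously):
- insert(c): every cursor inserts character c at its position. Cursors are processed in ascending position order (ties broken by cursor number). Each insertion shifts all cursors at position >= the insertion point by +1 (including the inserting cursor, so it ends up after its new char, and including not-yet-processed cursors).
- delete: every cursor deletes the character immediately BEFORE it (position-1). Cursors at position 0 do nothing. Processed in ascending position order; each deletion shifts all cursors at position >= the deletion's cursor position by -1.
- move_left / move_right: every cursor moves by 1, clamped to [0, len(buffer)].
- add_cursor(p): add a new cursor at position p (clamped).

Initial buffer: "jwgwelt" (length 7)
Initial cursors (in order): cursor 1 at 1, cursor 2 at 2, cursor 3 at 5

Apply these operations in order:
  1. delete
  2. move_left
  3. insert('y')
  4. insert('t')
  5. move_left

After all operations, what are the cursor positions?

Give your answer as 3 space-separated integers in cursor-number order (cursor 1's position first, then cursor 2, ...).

After op 1 (delete): buffer="gwlt" (len 4), cursors c1@0 c2@0 c3@2, authorship ....
After op 2 (move_left): buffer="gwlt" (len 4), cursors c1@0 c2@0 c3@1, authorship ....
After op 3 (insert('y')): buffer="yygywlt" (len 7), cursors c1@2 c2@2 c3@4, authorship 12.3...
After op 4 (insert('t')): buffer="yyttgytwlt" (len 10), cursors c1@4 c2@4 c3@7, authorship 1212.33...
After op 5 (move_left): buffer="yyttgytwlt" (len 10), cursors c1@3 c2@3 c3@6, authorship 1212.33...

Answer: 3 3 6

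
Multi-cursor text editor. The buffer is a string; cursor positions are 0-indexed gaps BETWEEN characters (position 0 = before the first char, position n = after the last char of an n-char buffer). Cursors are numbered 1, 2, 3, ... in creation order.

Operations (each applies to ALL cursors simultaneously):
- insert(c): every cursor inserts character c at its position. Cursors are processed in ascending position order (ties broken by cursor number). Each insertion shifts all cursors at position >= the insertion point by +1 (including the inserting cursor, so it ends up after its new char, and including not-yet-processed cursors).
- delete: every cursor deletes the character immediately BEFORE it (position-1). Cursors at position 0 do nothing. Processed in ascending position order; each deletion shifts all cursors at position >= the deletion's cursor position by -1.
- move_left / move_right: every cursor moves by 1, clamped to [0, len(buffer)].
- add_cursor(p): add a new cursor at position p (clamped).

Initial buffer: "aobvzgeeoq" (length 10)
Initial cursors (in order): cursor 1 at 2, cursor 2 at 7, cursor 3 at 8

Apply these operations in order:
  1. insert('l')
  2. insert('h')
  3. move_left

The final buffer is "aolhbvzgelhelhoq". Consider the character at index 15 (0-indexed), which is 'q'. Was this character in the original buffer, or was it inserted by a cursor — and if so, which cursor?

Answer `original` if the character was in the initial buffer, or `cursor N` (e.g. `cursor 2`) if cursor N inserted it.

After op 1 (insert('l')): buffer="aolbvzgeleloq" (len 13), cursors c1@3 c2@9 c3@11, authorship ..1.....2.3..
After op 2 (insert('h')): buffer="aolhbvzgelhelhoq" (len 16), cursors c1@4 c2@11 c3@14, authorship ..11.....22.33..
After op 3 (move_left): buffer="aolhbvzgelhelhoq" (len 16), cursors c1@3 c2@10 c3@13, authorship ..11.....22.33..
Authorship (.=original, N=cursor N): . . 1 1 . . . . . 2 2 . 3 3 . .
Index 15: author = original

Answer: original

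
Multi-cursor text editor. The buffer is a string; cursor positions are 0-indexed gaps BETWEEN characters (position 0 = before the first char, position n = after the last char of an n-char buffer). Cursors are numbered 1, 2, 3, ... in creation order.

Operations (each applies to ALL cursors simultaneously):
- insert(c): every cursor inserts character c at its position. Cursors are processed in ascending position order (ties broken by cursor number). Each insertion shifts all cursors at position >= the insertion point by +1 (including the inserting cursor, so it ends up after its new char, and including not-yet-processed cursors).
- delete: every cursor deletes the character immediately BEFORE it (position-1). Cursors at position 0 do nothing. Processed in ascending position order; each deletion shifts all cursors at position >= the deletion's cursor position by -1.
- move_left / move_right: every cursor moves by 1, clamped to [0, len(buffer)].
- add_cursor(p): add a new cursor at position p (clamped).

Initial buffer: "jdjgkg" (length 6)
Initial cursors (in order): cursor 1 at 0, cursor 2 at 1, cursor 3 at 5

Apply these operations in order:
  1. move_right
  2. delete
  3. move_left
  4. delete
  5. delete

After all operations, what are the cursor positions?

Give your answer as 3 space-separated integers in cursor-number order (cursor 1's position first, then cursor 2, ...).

Answer: 0 0 0

Derivation:
After op 1 (move_right): buffer="jdjgkg" (len 6), cursors c1@1 c2@2 c3@6, authorship ......
After op 2 (delete): buffer="jgk" (len 3), cursors c1@0 c2@0 c3@3, authorship ...
After op 3 (move_left): buffer="jgk" (len 3), cursors c1@0 c2@0 c3@2, authorship ...
After op 4 (delete): buffer="jk" (len 2), cursors c1@0 c2@0 c3@1, authorship ..
After op 5 (delete): buffer="k" (len 1), cursors c1@0 c2@0 c3@0, authorship .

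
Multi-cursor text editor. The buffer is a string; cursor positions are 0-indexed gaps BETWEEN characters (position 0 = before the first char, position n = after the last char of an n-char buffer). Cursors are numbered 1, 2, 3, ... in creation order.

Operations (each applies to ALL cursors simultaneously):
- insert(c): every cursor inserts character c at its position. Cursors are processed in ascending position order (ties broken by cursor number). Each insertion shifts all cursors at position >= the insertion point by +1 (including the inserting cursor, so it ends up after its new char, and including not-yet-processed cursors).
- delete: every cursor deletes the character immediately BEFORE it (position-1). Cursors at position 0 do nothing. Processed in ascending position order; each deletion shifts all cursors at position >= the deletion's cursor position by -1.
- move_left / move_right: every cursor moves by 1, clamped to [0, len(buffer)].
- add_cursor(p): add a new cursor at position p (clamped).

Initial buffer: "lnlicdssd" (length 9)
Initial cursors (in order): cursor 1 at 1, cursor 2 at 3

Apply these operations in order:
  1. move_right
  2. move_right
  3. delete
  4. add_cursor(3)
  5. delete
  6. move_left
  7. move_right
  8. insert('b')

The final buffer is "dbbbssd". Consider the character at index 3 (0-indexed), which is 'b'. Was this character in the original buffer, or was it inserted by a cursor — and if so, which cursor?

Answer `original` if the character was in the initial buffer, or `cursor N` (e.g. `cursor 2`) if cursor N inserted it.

After op 1 (move_right): buffer="lnlicdssd" (len 9), cursors c1@2 c2@4, authorship .........
After op 2 (move_right): buffer="lnlicdssd" (len 9), cursors c1@3 c2@5, authorship .........
After op 3 (delete): buffer="lnidssd" (len 7), cursors c1@2 c2@3, authorship .......
After op 4 (add_cursor(3)): buffer="lnidssd" (len 7), cursors c1@2 c2@3 c3@3, authorship .......
After op 5 (delete): buffer="dssd" (len 4), cursors c1@0 c2@0 c3@0, authorship ....
After op 6 (move_left): buffer="dssd" (len 4), cursors c1@0 c2@0 c3@0, authorship ....
After op 7 (move_right): buffer="dssd" (len 4), cursors c1@1 c2@1 c3@1, authorship ....
After op 8 (insert('b')): buffer="dbbbssd" (len 7), cursors c1@4 c2@4 c3@4, authorship .123...
Authorship (.=original, N=cursor N): . 1 2 3 . . .
Index 3: author = 3

Answer: cursor 3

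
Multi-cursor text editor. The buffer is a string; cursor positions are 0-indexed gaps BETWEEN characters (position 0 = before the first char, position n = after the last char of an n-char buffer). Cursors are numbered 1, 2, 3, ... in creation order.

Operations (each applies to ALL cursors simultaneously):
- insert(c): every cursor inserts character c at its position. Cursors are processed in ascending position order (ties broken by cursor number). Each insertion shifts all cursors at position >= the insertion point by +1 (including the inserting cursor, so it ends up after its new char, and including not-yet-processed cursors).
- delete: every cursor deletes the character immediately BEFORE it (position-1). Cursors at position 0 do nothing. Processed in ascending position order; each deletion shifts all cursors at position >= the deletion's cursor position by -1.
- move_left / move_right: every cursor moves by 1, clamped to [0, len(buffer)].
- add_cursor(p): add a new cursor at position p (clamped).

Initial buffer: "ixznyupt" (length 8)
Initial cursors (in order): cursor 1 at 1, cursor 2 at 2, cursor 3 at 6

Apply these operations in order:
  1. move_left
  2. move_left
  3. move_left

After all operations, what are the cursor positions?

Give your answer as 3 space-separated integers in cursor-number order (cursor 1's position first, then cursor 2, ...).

After op 1 (move_left): buffer="ixznyupt" (len 8), cursors c1@0 c2@1 c3@5, authorship ........
After op 2 (move_left): buffer="ixznyupt" (len 8), cursors c1@0 c2@0 c3@4, authorship ........
After op 3 (move_left): buffer="ixznyupt" (len 8), cursors c1@0 c2@0 c3@3, authorship ........

Answer: 0 0 3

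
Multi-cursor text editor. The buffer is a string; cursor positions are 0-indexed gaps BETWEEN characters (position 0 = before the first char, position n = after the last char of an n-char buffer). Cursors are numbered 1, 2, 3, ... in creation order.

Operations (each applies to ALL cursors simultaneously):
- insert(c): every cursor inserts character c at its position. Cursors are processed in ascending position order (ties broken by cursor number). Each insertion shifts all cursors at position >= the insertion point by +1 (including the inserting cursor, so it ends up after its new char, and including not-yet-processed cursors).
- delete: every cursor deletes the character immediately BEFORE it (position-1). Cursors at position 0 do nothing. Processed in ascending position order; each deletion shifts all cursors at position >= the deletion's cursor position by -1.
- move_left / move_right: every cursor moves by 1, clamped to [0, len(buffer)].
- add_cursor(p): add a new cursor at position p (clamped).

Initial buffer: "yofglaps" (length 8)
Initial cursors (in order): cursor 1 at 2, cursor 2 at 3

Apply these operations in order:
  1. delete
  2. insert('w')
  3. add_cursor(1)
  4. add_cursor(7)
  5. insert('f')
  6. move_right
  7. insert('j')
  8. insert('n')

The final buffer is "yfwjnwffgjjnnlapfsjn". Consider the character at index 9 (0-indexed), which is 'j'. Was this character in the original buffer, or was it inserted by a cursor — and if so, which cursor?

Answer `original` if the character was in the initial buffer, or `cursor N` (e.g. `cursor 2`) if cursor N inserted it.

Answer: cursor 1

Derivation:
After op 1 (delete): buffer="yglaps" (len 6), cursors c1@1 c2@1, authorship ......
After op 2 (insert('w')): buffer="ywwglaps" (len 8), cursors c1@3 c2@3, authorship .12.....
After op 3 (add_cursor(1)): buffer="ywwglaps" (len 8), cursors c3@1 c1@3 c2@3, authorship .12.....
After op 4 (add_cursor(7)): buffer="ywwglaps" (len 8), cursors c3@1 c1@3 c2@3 c4@7, authorship .12.....
After op 5 (insert('f')): buffer="yfwwffglapfs" (len 12), cursors c3@2 c1@6 c2@6 c4@11, authorship .31212....4.
After op 6 (move_right): buffer="yfwwffglapfs" (len 12), cursors c3@3 c1@7 c2@7 c4@12, authorship .31212....4.
After op 7 (insert('j')): buffer="yfwjwffgjjlapfsj" (len 16), cursors c3@4 c1@10 c2@10 c4@16, authorship .313212.12...4.4
After op 8 (insert('n')): buffer="yfwjnwffgjjnnlapfsjn" (len 20), cursors c3@5 c1@13 c2@13 c4@20, authorship .3133212.1212...4.44
Authorship (.=original, N=cursor N): . 3 1 3 3 2 1 2 . 1 2 1 2 . . . 4 . 4 4
Index 9: author = 1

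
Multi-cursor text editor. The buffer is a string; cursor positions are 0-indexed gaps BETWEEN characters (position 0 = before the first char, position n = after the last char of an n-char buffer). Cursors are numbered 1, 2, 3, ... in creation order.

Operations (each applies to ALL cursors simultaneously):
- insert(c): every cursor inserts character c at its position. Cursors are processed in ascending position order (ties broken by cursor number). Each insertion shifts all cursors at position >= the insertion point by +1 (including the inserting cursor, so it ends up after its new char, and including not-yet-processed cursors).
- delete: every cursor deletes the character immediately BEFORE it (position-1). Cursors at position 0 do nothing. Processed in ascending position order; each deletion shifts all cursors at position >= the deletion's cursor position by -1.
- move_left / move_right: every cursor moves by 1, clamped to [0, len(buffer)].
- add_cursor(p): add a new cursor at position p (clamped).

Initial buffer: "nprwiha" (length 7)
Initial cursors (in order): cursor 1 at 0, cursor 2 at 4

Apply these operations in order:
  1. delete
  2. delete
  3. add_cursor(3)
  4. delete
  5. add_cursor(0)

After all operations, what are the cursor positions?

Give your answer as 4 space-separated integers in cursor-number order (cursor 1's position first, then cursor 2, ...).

After op 1 (delete): buffer="npriha" (len 6), cursors c1@0 c2@3, authorship ......
After op 2 (delete): buffer="npiha" (len 5), cursors c1@0 c2@2, authorship .....
After op 3 (add_cursor(3)): buffer="npiha" (len 5), cursors c1@0 c2@2 c3@3, authorship .....
After op 4 (delete): buffer="nha" (len 3), cursors c1@0 c2@1 c3@1, authorship ...
After op 5 (add_cursor(0)): buffer="nha" (len 3), cursors c1@0 c4@0 c2@1 c3@1, authorship ...

Answer: 0 1 1 0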